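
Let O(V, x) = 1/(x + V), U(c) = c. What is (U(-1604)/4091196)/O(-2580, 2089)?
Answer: 196891/1022799 ≈ 0.19250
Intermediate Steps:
O(V, x) = 1/(V + x)
(U(-1604)/4091196)/O(-2580, 2089) = (-1604/4091196)/(1/(-2580 + 2089)) = (-1604*1/4091196)/(1/(-491)) = -401/(1022799*(-1/491)) = -401/1022799*(-491) = 196891/1022799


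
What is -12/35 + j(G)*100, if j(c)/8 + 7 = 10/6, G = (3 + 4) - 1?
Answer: -448036/105 ≈ -4267.0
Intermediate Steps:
G = 6 (G = 7 - 1 = 6)
j(c) = -128/3 (j(c) = -56 + 8*(10/6) = -56 + 8*(10*(⅙)) = -56 + 8*(5/3) = -56 + 40/3 = -128/3)
-12/35 + j(G)*100 = -12/35 - 128/3*100 = -12*1/35 - 12800/3 = -12/35 - 12800/3 = -448036/105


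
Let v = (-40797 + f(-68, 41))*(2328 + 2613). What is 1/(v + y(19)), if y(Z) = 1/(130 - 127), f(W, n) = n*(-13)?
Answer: -3/612634589 ≈ -4.8969e-9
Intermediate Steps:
f(W, n) = -13*n
v = -204211530 (v = (-40797 - 13*41)*(2328 + 2613) = (-40797 - 533)*4941 = -41330*4941 = -204211530)
y(Z) = ⅓ (y(Z) = 1/3 = ⅓)
1/(v + y(19)) = 1/(-204211530 + ⅓) = 1/(-612634589/3) = -3/612634589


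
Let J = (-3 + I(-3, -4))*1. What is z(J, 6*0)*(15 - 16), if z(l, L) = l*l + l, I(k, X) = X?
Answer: -42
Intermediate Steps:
J = -7 (J = (-3 - 4)*1 = -7*1 = -7)
z(l, L) = l + l² (z(l, L) = l² + l = l + l²)
z(J, 6*0)*(15 - 16) = (-7*(1 - 7))*(15 - 16) = -7*(-6)*(-1) = 42*(-1) = -42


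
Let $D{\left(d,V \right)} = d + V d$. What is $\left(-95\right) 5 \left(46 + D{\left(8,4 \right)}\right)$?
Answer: $-40850$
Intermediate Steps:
$\left(-95\right) 5 \left(46 + D{\left(8,4 \right)}\right) = \left(-95\right) 5 \left(46 + 8 \left(1 + 4\right)\right) = - 475 \left(46 + 8 \cdot 5\right) = - 475 \left(46 + 40\right) = \left(-475\right) 86 = -40850$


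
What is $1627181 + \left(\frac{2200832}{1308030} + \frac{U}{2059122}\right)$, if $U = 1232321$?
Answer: $\frac{243480257099307533}{149632963870} \approx 1.6272 \cdot 10^{6}$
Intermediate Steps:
$1627181 + \left(\frac{2200832}{1308030} + \frac{U}{2059122}\right) = 1627181 + \left(\frac{2200832}{1308030} + \frac{1232321}{2059122}\right) = 1627181 + \left(2200832 \cdot \frac{1}{1308030} + 1232321 \cdot \frac{1}{2059122}\right) = 1627181 + \left(\frac{1100416}{654015} + \frac{1232321}{2059122}\right) = 1627181 + \frac{341316357063}{149632963870} = \frac{243480257099307533}{149632963870}$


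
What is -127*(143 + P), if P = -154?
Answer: 1397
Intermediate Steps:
-127*(143 + P) = -127*(143 - 154) = -127*(-11) = 1397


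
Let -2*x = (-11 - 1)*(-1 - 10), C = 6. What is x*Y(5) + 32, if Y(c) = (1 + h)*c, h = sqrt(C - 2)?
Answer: -958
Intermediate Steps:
x = -66 (x = -(-11 - 1)*(-1 - 10)/2 = -(-6)*(-11) = -1/2*132 = -66)
h = 2 (h = sqrt(6 - 2) = sqrt(4) = 2)
Y(c) = 3*c (Y(c) = (1 + 2)*c = 3*c)
x*Y(5) + 32 = -198*5 + 32 = -66*15 + 32 = -990 + 32 = -958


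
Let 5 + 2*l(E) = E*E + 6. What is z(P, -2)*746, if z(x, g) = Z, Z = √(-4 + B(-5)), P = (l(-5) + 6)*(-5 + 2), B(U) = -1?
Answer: 746*I*√5 ≈ 1668.1*I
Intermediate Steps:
l(E) = ½ + E²/2 (l(E) = -5/2 + (E*E + 6)/2 = -5/2 + (E² + 6)/2 = -5/2 + (6 + E²)/2 = -5/2 + (3 + E²/2) = ½ + E²/2)
P = -57 (P = ((½ + (½)*(-5)²) + 6)*(-5 + 2) = ((½ + (½)*25) + 6)*(-3) = ((½ + 25/2) + 6)*(-3) = (13 + 6)*(-3) = 19*(-3) = -57)
Z = I*√5 (Z = √(-4 - 1) = √(-5) = I*√5 ≈ 2.2361*I)
z(x, g) = I*√5
z(P, -2)*746 = (I*√5)*746 = 746*I*√5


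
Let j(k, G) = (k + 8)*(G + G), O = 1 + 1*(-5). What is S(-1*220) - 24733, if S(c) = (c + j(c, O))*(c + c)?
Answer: -674173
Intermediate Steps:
O = -4 (O = 1 - 5 = -4)
j(k, G) = 2*G*(8 + k) (j(k, G) = (8 + k)*(2*G) = 2*G*(8 + k))
S(c) = 2*c*(-64 - 7*c) (S(c) = (c + 2*(-4)*(8 + c))*(c + c) = (c + (-64 - 8*c))*(2*c) = (-64 - 7*c)*(2*c) = 2*c*(-64 - 7*c))
S(-1*220) - 24733 = 2*(-1*220)*(-64 - (-7)*220) - 24733 = 2*(-220)*(-64 - 7*(-220)) - 24733 = 2*(-220)*(-64 + 1540) - 24733 = 2*(-220)*1476 - 24733 = -649440 - 24733 = -674173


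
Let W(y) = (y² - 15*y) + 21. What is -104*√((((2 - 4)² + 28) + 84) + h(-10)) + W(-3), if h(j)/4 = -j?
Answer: 75 - 208*√39 ≈ -1224.0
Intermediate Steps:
h(j) = -4*j (h(j) = 4*(-j) = -4*j)
W(y) = 21 + y² - 15*y
-104*√((((2 - 4)² + 28) + 84) + h(-10)) + W(-3) = -104*√((((2 - 4)² + 28) + 84) - 4*(-10)) + (21 + (-3)² - 15*(-3)) = -104*√((((-2)² + 28) + 84) + 40) + (21 + 9 + 45) = -104*√(((4 + 28) + 84) + 40) + 75 = -104*√((32 + 84) + 40) + 75 = -104*√(116 + 40) + 75 = -208*√39 + 75 = 75 - 208*√39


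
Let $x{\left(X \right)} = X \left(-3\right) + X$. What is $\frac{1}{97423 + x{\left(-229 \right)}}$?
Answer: $\frac{1}{97881} \approx 1.0216 \cdot 10^{-5}$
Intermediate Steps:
$x{\left(X \right)} = - 2 X$ ($x{\left(X \right)} = - 3 X + X = - 2 X$)
$\frac{1}{97423 + x{\left(-229 \right)}} = \frac{1}{97423 - -458} = \frac{1}{97423 + 458} = \frac{1}{97881}$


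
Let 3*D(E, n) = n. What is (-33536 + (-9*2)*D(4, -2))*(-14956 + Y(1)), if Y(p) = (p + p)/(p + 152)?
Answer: 4512460552/9 ≈ 5.0138e+8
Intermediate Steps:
Y(p) = 2*p/(152 + p) (Y(p) = (2*p)/(152 + p) = 2*p/(152 + p))
D(E, n) = n/3
(-33536 + (-9*2)*D(4, -2))*(-14956 + Y(1)) = (-33536 + (-9*2)*((⅓)*(-2)))*(-14956 + 2*1/(152 + 1)) = (-33536 - 18*(-⅔))*(-14956 + 2*1/153) = (-33536 + 12)*(-14956 + 2*1*(1/153)) = -33524*(-14956 + 2/153) = -33524*(-2288266/153) = 4512460552/9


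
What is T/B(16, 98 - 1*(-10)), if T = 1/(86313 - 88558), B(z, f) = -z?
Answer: 1/35920 ≈ 2.7840e-5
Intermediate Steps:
T = -1/2245 (T = 1/(-2245) = -1/2245 ≈ -0.00044543)
T/B(16, 98 - 1*(-10)) = -1/(2245*((-1*16))) = -1/2245/(-16) = -1/2245*(-1/16) = 1/35920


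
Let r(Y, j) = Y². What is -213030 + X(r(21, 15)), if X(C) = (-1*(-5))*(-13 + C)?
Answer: -210890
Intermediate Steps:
X(C) = -65 + 5*C (X(C) = 5*(-13 + C) = -65 + 5*C)
-213030 + X(r(21, 15)) = -213030 + (-65 + 5*21²) = -213030 + (-65 + 5*441) = -213030 + (-65 + 2205) = -213030 + 2140 = -210890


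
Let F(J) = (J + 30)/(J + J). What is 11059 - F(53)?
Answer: 1172171/106 ≈ 11058.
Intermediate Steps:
F(J) = (30 + J)/(2*J) (F(J) = (30 + J)/((2*J)) = (30 + J)*(1/(2*J)) = (30 + J)/(2*J))
11059 - F(53) = 11059 - (30 + 53)/(2*53) = 11059 - 83/(2*53) = 11059 - 1*83/106 = 11059 - 83/106 = 1172171/106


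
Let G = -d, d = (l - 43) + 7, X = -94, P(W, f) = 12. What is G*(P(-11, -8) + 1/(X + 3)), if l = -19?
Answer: 60005/91 ≈ 659.40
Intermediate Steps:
d = -55 (d = (-19 - 43) + 7 = -62 + 7 = -55)
G = 55 (G = -1*(-55) = 55)
G*(P(-11, -8) + 1/(X + 3)) = 55*(12 + 1/(-94 + 3)) = 55*(12 + 1/(-91)) = 55*(12 - 1/91) = 55*(1091/91) = 60005/91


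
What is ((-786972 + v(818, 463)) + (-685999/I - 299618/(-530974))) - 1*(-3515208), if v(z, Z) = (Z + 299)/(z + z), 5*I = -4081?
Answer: 2418683426924289655/886264101646 ≈ 2.7291e+6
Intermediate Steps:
I = -4081/5 (I = (1/5)*(-4081) = -4081/5 ≈ -816.20)
v(z, Z) = (299 + Z)/(2*z) (v(z, Z) = (299 + Z)/((2*z)) = (299 + Z)*(1/(2*z)) = (299 + Z)/(2*z))
((-786972 + v(818, 463)) + (-685999/I - 299618/(-530974))) - 1*(-3515208) = ((-786972 + (1/2)*(299 + 463)/818) + (-685999/(-4081/5) - 299618/(-530974))) - 1*(-3515208) = ((-786972 + (1/2)*(1/818)*762) + (-685999*(-5/4081) - 299618*(-1/530974))) + 3515208 = ((-786972 + 381/818) + (3429995/4081 + 149809/265487)) + 3515208 = (-643742715/818 + 911230453094/1083452447) + 3515208 = -696719233294542713/886264101646 + 3515208 = 2418683426924289655/886264101646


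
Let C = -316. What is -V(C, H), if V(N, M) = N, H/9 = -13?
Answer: 316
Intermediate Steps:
H = -117 (H = 9*(-13) = -117)
-V(C, H) = -1*(-316) = 316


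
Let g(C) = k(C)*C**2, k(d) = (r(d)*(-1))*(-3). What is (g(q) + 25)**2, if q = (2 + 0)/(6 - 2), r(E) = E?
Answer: 41209/64 ≈ 643.89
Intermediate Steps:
k(d) = 3*d (k(d) = (d*(-1))*(-3) = -d*(-3) = 3*d)
q = 1/2 (q = 2/4 = 2*(1/4) = 1/2 ≈ 0.50000)
g(C) = 3*C**3 (g(C) = (3*C)*C**2 = 3*C**3)
(g(q) + 25)**2 = (3*(1/2)**3 + 25)**2 = (3*(1/8) + 25)**2 = (3/8 + 25)**2 = (203/8)**2 = 41209/64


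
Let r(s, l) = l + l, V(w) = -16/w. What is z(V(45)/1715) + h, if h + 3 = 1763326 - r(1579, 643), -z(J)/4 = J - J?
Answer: 1762037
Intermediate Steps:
r(s, l) = 2*l
z(J) = 0 (z(J) = -4*(J - J) = -4*0 = 0)
h = 1762037 (h = -3 + (1763326 - 2*643) = -3 + (1763326 - 1*1286) = -3 + (1763326 - 1286) = -3 + 1762040 = 1762037)
z(V(45)/1715) + h = 0 + 1762037 = 1762037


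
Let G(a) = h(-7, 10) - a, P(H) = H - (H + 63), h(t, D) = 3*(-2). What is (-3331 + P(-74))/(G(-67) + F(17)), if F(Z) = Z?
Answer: -1697/39 ≈ -43.513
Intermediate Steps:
h(t, D) = -6
P(H) = -63 (P(H) = H - (63 + H) = H + (-63 - H) = -63)
G(a) = -6 - a
(-3331 + P(-74))/(G(-67) + F(17)) = (-3331 - 63)/((-6 - 1*(-67)) + 17) = -3394/((-6 + 67) + 17) = -3394/(61 + 17) = -3394/78 = -3394*1/78 = -1697/39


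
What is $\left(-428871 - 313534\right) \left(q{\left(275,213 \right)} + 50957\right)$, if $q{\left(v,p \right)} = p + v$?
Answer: $-38193025225$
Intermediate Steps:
$\left(-428871 - 313534\right) \left(q{\left(275,213 \right)} + 50957\right) = \left(-428871 - 313534\right) \left(\left(213 + 275\right) + 50957\right) = - 742405 \left(488 + 50957\right) = \left(-742405\right) 51445 = -38193025225$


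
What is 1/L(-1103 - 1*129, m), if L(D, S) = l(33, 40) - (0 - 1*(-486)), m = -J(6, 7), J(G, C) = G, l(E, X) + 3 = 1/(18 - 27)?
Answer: -9/4402 ≈ -0.0020445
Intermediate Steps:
l(E, X) = -28/9 (l(E, X) = -3 + 1/(18 - 27) = -3 + 1/(-9) = -3 - 1/9 = -28/9)
m = -6 (m = -1*6 = -6)
L(D, S) = -4402/9 (L(D, S) = -28/9 - (0 - 1*(-486)) = -28/9 - (0 + 486) = -28/9 - 1*486 = -28/9 - 486 = -4402/9)
1/L(-1103 - 1*129, m) = 1/(-4402/9) = -9/4402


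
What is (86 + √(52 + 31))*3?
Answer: 258 + 3*√83 ≈ 285.33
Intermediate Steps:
(86 + √(52 + 31))*3 = (86 + √83)*3 = 258 + 3*√83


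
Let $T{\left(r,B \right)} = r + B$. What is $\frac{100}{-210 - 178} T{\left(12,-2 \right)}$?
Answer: $- \frac{250}{97} \approx -2.5773$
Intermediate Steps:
$T{\left(r,B \right)} = B + r$
$\frac{100}{-210 - 178} T{\left(12,-2 \right)} = \frac{100}{-210 - 178} \left(-2 + 12\right) = \frac{100}{-388} \cdot 10 = 100 \left(- \frac{1}{388}\right) 10 = \left(- \frac{25}{97}\right) 10 = - \frac{250}{97}$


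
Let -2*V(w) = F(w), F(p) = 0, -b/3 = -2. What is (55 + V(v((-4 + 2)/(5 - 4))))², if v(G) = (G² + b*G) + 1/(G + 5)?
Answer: 3025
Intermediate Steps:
b = 6 (b = -3*(-2) = 6)
v(G) = G² + 1/(5 + G) + 6*G (v(G) = (G² + 6*G) + 1/(G + 5) = (G² + 6*G) + 1/(5 + G) = G² + 1/(5 + G) + 6*G)
V(w) = 0 (V(w) = -½*0 = 0)
(55 + V(v((-4 + 2)/(5 - 4))))² = (55 + 0)² = 55² = 3025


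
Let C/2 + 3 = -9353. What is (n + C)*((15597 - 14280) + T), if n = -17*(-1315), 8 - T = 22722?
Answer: -77949271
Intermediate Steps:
C = -18712 (C = -6 + 2*(-9353) = -6 - 18706 = -18712)
T = -22714 (T = 8 - 1*22722 = 8 - 22722 = -22714)
n = 22355
(n + C)*((15597 - 14280) + T) = (22355 - 18712)*((15597 - 14280) - 22714) = 3643*(1317 - 22714) = 3643*(-21397) = -77949271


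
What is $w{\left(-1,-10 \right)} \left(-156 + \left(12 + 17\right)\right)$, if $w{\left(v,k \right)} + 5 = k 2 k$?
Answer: $-24765$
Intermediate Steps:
$w{\left(v,k \right)} = -5 + 2 k^{2}$ ($w{\left(v,k \right)} = -5 + k 2 k = -5 + 2 k k = -5 + 2 k^{2}$)
$w{\left(-1,-10 \right)} \left(-156 + \left(12 + 17\right)\right) = \left(-5 + 2 \left(-10\right)^{2}\right) \left(-156 + \left(12 + 17\right)\right) = \left(-5 + 2 \cdot 100\right) \left(-156 + 29\right) = \left(-5 + 200\right) \left(-127\right) = 195 \left(-127\right) = -24765$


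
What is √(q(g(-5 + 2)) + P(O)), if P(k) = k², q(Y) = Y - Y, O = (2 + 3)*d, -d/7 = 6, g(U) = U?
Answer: 210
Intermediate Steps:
d = -42 (d = -7*6 = -42)
O = -210 (O = (2 + 3)*(-42) = 5*(-42) = -210)
q(Y) = 0
√(q(g(-5 + 2)) + P(O)) = √(0 + (-210)²) = √(0 + 44100) = √44100 = 210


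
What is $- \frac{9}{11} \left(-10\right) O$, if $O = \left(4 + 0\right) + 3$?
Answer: $\frac{630}{11} \approx 57.273$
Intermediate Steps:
$O = 7$ ($O = 4 + 3 = 7$)
$- \frac{9}{11} \left(-10\right) O = - \frac{9}{11} \left(-10\right) 7 = \left(-9\right) \frac{1}{11} \left(-10\right) 7 = \left(- \frac{9}{11}\right) \left(-10\right) 7 = \frac{90}{11} \cdot 7 = \frac{630}{11}$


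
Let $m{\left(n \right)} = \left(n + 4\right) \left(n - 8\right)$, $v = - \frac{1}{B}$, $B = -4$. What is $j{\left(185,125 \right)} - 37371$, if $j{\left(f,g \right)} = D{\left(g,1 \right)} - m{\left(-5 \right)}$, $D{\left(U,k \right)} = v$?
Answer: $- \frac{149535}{4} \approx -37384.0$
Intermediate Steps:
$v = \frac{1}{4}$ ($v = - \frac{1}{-4} = \left(-1\right) \left(- \frac{1}{4}\right) = \frac{1}{4} \approx 0.25$)
$D{\left(U,k \right)} = \frac{1}{4}$
$m{\left(n \right)} = \left(-8 + n\right) \left(4 + n\right)$ ($m{\left(n \right)} = \left(4 + n\right) \left(-8 + n\right) = \left(-8 + n\right) \left(4 + n\right)$)
$j{\left(f,g \right)} = - \frac{51}{4}$ ($j{\left(f,g \right)} = \frac{1}{4} - \left(-32 + \left(-5\right)^{2} - -20\right) = \frac{1}{4} - \left(-32 + 25 + 20\right) = \frac{1}{4} - 13 = - \frac{51}{4}$)
$j{\left(185,125 \right)} - 37371 = - \frac{51}{4} - 37371 = - \frac{149535}{4}$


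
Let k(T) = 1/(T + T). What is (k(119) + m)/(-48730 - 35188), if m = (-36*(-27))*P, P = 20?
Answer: -4626721/19972484 ≈ -0.23165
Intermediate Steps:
k(T) = 1/(2*T)
m = 19440 (m = -36*(-27)*20 = 972*20 = 19440)
(k(119) + m)/(-48730 - 35188) = ((1/2)/119 + 19440)/(-48730 - 35188) = ((1/2)*(1/119) + 19440)/(-83918) = (1/238 + 19440)*(-1/83918) = (4626721/238)*(-1/83918) = -4626721/19972484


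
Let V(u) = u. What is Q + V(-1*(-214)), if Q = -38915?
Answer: -38701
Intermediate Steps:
Q + V(-1*(-214)) = -38915 - 1*(-214) = -38915 + 214 = -38701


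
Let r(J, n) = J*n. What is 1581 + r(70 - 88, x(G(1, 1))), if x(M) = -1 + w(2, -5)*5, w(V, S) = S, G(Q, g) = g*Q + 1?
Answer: 2049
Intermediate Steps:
G(Q, g) = 1 + Q*g (G(Q, g) = Q*g + 1 = 1 + Q*g)
x(M) = -26 (x(M) = -1 - 5*5 = -1 - 25 = -26)
1581 + r(70 - 88, x(G(1, 1))) = 1581 + (70 - 88)*(-26) = 1581 - 18*(-26) = 1581 + 468 = 2049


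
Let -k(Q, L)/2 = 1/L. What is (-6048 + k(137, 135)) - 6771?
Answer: -1730567/135 ≈ -12819.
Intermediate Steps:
k(Q, L) = -2/L
(-6048 + k(137, 135)) - 6771 = (-6048 - 2/135) - 6771 = -816482/135 - 6771 = -1730567/135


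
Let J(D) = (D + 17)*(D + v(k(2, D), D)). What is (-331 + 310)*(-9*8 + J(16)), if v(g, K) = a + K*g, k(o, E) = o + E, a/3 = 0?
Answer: -209160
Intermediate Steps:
a = 0 (a = 3*0 = 0)
k(o, E) = E + o
v(g, K) = K*g (v(g, K) = 0 + K*g = K*g)
J(D) = (17 + D)*(D + D*(2 + D)) (J(D) = (D + 17)*(D + D*(D + 2)) = (17 + D)*(D + D*(2 + D)))
(-331 + 310)*(-9*8 + J(16)) = (-331 + 310)*(-9*8 + 16*(51 + 16**2 + 20*16)) = -21*(-72 + 16*(51 + 256 + 320)) = -21*(-72 + 16*627) = -21*(-72 + 10032) = -21*9960 = -209160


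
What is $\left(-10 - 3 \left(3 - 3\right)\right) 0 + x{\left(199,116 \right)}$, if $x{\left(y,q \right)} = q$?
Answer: $116$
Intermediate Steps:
$\left(-10 - 3 \left(3 - 3\right)\right) 0 + x{\left(199,116 \right)} = \left(-10 - 3 \left(3 - 3\right)\right) 0 + 116 = \left(-10 - 0\right) 0 + 116 = \left(-10 + 0\right) 0 + 116 = \left(-10\right) 0 + 116 = 0 + 116 = 116$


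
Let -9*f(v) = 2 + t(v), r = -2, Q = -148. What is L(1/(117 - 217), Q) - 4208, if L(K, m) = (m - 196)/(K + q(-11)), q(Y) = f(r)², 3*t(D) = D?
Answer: -28742768/871 ≈ -33000.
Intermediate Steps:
t(D) = D/3
f(v) = -2/9 - v/27 (f(v) = -(2 + v/3)/9 = -2/9 - v/27)
q(Y) = 16/729 (q(Y) = (-2/9 - 1/27*(-2))² = (-2/9 + 2/27)² = (-4/27)² = 16/729)
L(K, m) = (-196 + m)/(16/729 + K) (L(K, m) = (m - 196)/(K + 16/729) = (-196 + m)/(16/729 + K))
L(1/(117 - 217), Q) - 4208 = 729*(-196 - 148)/(16 + 729/(117 - 217)) - 4208 = 729*(-344)/(16 + 729/(-100)) - 4208 = 729*(-344)/(16 + 729*(-1/100)) - 4208 = 729*(-344)/(16 - 729/100) - 4208 = 729*(-344)/(871/100) - 4208 = 729*(100/871)*(-344) - 4208 = -25077600/871 - 4208 = -28742768/871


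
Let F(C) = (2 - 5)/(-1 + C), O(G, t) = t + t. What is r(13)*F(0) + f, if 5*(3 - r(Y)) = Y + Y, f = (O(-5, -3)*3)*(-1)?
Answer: 57/5 ≈ 11.400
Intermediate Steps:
O(G, t) = 2*t
f = 18 (f = ((2*(-3))*3)*(-1) = -6*3*(-1) = -18*(-1) = 18)
r(Y) = 3 - 2*Y/5 (r(Y) = 3 - (Y + Y)/5 = 3 - 2*Y/5)
F(C) = -3/(-1 + C)
r(13)*F(0) + f = (3 - 2/5*13)*(-3/(-1 + 0)) + 18 = (3 - 26/5)*(-3/(-1)) + 18 = -(-33)*(-1)/5 + 18 = -11/5*3 + 18 = -33/5 + 18 = 57/5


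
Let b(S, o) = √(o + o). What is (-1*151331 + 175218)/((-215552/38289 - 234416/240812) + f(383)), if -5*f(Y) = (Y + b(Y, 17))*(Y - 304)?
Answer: -22748811451882862656605339/5768011726912436739331355 + 59331634235590192679313*√34/5768011726912436739331355 ≈ -3.8840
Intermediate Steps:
b(S, o) = √2*√o (b(S, o) = √(2*o) = √2*√o)
f(Y) = -(-304 + Y)*(Y + √34)/5 (f(Y) = -(Y + √2*√17)*(Y - 304)/5 = -(Y + √34)*(-304 + Y)/5 = -(-304 + Y)*(Y + √34)/5)
(-1*151331 + 175218)/((-215552/38289 - 234416/240812) + f(383)) = (-1*151331 + 175218)/((-215552/38289 - 234416/240812) + (-⅕*383² + (304/5)*383 + 304*√34/5 - ⅕*383*√34)) = (-151331 + 175218)/((-215552*1/38289 - 234416*1/240812) + (-⅕*146689 + 116432/5 + 304*√34/5 - 383*√34/5)) = 23887/((-215552/38289 - 4508/4631) + (-146689/5 + 116432/5 + 304*√34/5 - 383*√34/5)) = 23887/(-1170828124/177316359 + (-30257/5 - 79*√34/5)) = 23887/(-5370915214883/886581795 - 79*√34/5)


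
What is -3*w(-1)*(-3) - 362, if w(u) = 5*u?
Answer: -407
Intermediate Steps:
-3*w(-1)*(-3) - 362 = -15*(-1)*(-3) - 362 = -3*(-5)*(-3) - 362 = 15*(-3) - 362 = -45 - 362 = -407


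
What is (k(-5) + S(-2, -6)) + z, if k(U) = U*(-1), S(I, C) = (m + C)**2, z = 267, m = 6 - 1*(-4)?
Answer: 288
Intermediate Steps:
m = 10 (m = 6 + 4 = 10)
S(I, C) = (10 + C)**2
k(U) = -U
(k(-5) + S(-2, -6)) + z = (-1*(-5) + (10 - 6)**2) + 267 = (5 + 4**2) + 267 = (5 + 16) + 267 = 21 + 267 = 288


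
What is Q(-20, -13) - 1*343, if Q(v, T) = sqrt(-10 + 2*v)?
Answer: -343 + 5*I*sqrt(2) ≈ -343.0 + 7.0711*I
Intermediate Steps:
Q(-20, -13) - 1*343 = sqrt(-10 + 2*(-20)) - 1*343 = sqrt(-10 - 40) - 343 = sqrt(-50) - 343 = 5*I*sqrt(2) - 343 = -343 + 5*I*sqrt(2)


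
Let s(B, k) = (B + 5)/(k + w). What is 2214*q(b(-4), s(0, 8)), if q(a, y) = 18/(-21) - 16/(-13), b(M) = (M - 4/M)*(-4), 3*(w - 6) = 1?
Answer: 75276/91 ≈ 827.21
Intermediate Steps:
w = 19/3 (w = 6 + (⅓)*1 = 6 + ⅓ = 19/3 ≈ 6.3333)
s(B, k) = (5 + B)/(19/3 + k) (s(B, k) = (B + 5)/(k + 19/3) = (5 + B)/(19/3 + k))
b(M) = -4*M + 16/M
q(a, y) = 34/91 (q(a, y) = 18*(-1/21) - 16*(-1/13) = -6/7 + 16/13 = 34/91)
2214*q(b(-4), s(0, 8)) = 2214*(34/91) = 75276/91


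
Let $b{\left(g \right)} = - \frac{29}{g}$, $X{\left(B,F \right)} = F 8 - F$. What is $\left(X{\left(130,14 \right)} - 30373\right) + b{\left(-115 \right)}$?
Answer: $- \frac{3481596}{115} \approx -30275.0$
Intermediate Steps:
$X{\left(B,F \right)} = 7 F$ ($X{\left(B,F \right)} = 8 F - F = 7 F$)
$\left(X{\left(130,14 \right)} - 30373\right) + b{\left(-115 \right)} = \left(7 \cdot 14 - 30373\right) - \frac{29}{-115} = \left(98 - 30373\right) - - \frac{29}{115} = -30275 + \frac{29}{115} = - \frac{3481596}{115}$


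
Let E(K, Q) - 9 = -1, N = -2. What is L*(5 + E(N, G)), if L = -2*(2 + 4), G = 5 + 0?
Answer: -156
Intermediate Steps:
G = 5
L = -12 (L = -2*6 = -12)
E(K, Q) = 8 (E(K, Q) = 9 - 1 = 8)
L*(5 + E(N, G)) = -12*(5 + 8) = -12*13 = -156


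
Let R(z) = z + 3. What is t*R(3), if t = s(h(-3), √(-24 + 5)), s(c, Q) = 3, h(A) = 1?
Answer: 18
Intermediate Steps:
R(z) = 3 + z
t = 3
t*R(3) = 3*(3 + 3) = 3*6 = 18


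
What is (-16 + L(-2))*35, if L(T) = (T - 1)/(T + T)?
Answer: -2135/4 ≈ -533.75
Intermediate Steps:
L(T) = (-1 + T)/(2*T) (L(T) = (-1 + T)/((2*T)) = (-1 + T)*(1/(2*T)) = (-1 + T)/(2*T))
(-16 + L(-2))*35 = (-16 + (1/2)*(-1 - 2)/(-2))*35 = (-16 + (1/2)*(-1/2)*(-3))*35 = (-16 + 3/4)*35 = -61/4*35 = -2135/4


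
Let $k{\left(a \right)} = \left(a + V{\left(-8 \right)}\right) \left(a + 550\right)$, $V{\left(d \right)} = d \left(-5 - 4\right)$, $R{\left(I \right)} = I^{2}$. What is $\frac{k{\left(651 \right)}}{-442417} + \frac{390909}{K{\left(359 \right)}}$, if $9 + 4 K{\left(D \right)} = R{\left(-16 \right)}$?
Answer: $\frac{691564672431}{109276999} \approx 6328.5$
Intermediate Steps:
$K{\left(D \right)} = \frac{247}{4}$ ($K{\left(D \right)} = - \frac{9}{4} + \frac{\left(-16\right)^{2}}{4} = - \frac{9}{4} + \frac{1}{4} \cdot 256 = - \frac{9}{4} + 64 = \frac{247}{4}$)
$V{\left(d \right)} = - 9 d$ ($V{\left(d \right)} = d \left(-9\right) = - 9 d$)
$k{\left(a \right)} = \left(72 + a\right) \left(550 + a\right)$ ($k{\left(a \right)} = \left(a - -72\right) \left(a + 550\right) = \left(a + 72\right) \left(550 + a\right) = \left(72 + a\right) \left(550 + a\right)$)
$\frac{k{\left(651 \right)}}{-442417} + \frac{390909}{K{\left(359 \right)}} = \frac{39600 + 651^{2} + 622 \cdot 651}{-442417} + \frac{390909}{\frac{247}{4}} = \left(39600 + 423801 + 404922\right) \left(- \frac{1}{442417}\right) + 390909 \cdot \frac{4}{247} = 868323 \left(- \frac{1}{442417}\right) + \frac{1563636}{247} = - \frac{868323}{442417} + \frac{1563636}{247} = \frac{691564672431}{109276999}$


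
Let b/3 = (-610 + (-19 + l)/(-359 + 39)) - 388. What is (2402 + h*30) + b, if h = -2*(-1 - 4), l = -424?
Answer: -92111/320 ≈ -287.85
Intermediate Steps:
h = 10 (h = -2*(-5) = 10)
b = -956751/320 (b = 3*((-610 + (-19 - 424)/(-359 + 39)) - 388) = 3*((-610 - 443/(-320)) - 388) = 3*((-610 - 443*(-1/320)) - 388) = 3*((-610 + 443/320) - 388) = 3*(-194757/320 - 388) = 3*(-318917/320) = -956751/320 ≈ -2989.8)
(2402 + h*30) + b = (2402 + 10*30) - 956751/320 = (2402 + 300) - 956751/320 = 2702 - 956751/320 = -92111/320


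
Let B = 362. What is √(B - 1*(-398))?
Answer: 2*√190 ≈ 27.568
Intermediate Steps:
√(B - 1*(-398)) = √(362 - 1*(-398)) = √(362 + 398) = √760 = 2*√190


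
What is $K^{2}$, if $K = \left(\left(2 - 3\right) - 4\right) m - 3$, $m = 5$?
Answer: $784$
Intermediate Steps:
$K = -28$ ($K = \left(\left(2 - 3\right) - 4\right) 5 - 3 = \left(-1 - 4\right) 5 - 3 = \left(-5\right) 5 - 3 = -25 - 3 = -28$)
$K^{2} = \left(-28\right)^{2} = 784$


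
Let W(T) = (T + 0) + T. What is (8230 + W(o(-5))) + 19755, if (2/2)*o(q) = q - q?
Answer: 27985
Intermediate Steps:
o(q) = 0 (o(q) = q - q = 0)
W(T) = 2*T (W(T) = T + T = 2*T)
(8230 + W(o(-5))) + 19755 = (8230 + 2*0) + 19755 = (8230 + 0) + 19755 = 8230 + 19755 = 27985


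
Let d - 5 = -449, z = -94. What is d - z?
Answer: -350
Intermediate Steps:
d = -444 (d = 5 - 449 = -444)
d - z = -444 - 1*(-94) = -444 + 94 = -350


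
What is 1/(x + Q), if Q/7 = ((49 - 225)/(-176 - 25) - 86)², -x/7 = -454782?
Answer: 40401/130664797774 ≈ 3.0920e-7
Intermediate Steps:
x = 3183474 (x = -7*(-454782) = 3183474)
Q = 2049264700/40401 (Q = 7*((49 - 225)/(-176 - 25) - 86)² = 7*(-176/(-201) - 86)² = 7*(-176*(-1/201) - 86)² = 7*(176/201 - 86)² = 7*(-17110/201)² = 7*(292752100/40401) = 2049264700/40401 ≈ 50723.)
1/(x + Q) = 1/(3183474 + 2049264700/40401) = 1/(130664797774/40401) = 40401/130664797774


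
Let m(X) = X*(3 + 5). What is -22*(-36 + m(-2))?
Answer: 1144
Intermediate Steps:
m(X) = 8*X (m(X) = X*8 = 8*X)
-22*(-36 + m(-2)) = -22*(-36 + 8*(-2)) = -22*(-36 - 16) = -22*(-52) = 1144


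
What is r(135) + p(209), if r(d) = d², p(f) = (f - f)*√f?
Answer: 18225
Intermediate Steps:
p(f) = 0 (p(f) = 0*√f = 0)
r(135) + p(209) = 135² + 0 = 18225 + 0 = 18225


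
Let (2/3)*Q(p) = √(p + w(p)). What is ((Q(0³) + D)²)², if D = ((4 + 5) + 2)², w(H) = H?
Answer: 214358881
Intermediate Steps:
Q(p) = 3*√2*√p/2 (Q(p) = 3*√(p + p)/2 = 3*√(2*p)/2 = 3*(√2*√p)/2 = 3*√2*√p/2)
D = 121 (D = (9 + 2)² = 11² = 121)
((Q(0³) + D)²)² = ((3*√2*√(0³)/2 + 121)²)² = ((3*√2*√0/2 + 121)²)² = (((3/2)*√2*0 + 121)²)² = ((0 + 121)²)² = (121²)² = 14641² = 214358881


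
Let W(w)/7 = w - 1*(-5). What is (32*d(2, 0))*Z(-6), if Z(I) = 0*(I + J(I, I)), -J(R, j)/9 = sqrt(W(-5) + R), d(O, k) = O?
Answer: 0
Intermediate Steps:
W(w) = 35 + 7*w (W(w) = 7*(w - 1*(-5)) = 7*(w + 5) = 7*(5 + w) = 35 + 7*w)
J(R, j) = -9*sqrt(R) (J(R, j) = -9*sqrt((35 + 7*(-5)) + R) = -9*sqrt((35 - 35) + R) = -9*sqrt(0 + R) = -9*sqrt(R))
Z(I) = 0 (Z(I) = 0*(I - 9*sqrt(I)) = 0)
(32*d(2, 0))*Z(-6) = (32*2)*0 = 64*0 = 0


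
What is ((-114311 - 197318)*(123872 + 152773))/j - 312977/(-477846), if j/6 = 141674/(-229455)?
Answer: 1575414802156574410273/67698354204 ≈ 2.3271e+10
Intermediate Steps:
j = -283348/76485 (j = 6*(141674/(-229455)) = 6*(141674*(-1/229455)) = 6*(-141674/229455) = -283348/76485 ≈ -3.7046)
((-114311 - 197318)*(123872 + 152773))/j - 312977/(-477846) = ((-114311 - 197318)*(123872 + 152773))/(-283348/76485) - 312977/(-477846) = -311629*276645*(-76485/283348) - 312977*(-1/477846) = -86210604705*(-76485/283348) + 312977/477846 = 6593818100861925/283348 + 312977/477846 = 1575414802156574410273/67698354204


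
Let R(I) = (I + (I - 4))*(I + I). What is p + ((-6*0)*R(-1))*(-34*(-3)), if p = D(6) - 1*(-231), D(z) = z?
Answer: 237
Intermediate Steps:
R(I) = 2*I*(-4 + 2*I) (R(I) = (I + (-4 + I))*(2*I) = (-4 + 2*I)*(2*I) = 2*I*(-4 + 2*I))
p = 237 (p = 6 - 1*(-231) = 6 + 231 = 237)
p + ((-6*0)*R(-1))*(-34*(-3)) = 237 + ((-6*0)*(4*(-1)*(-2 - 1)))*(-34*(-3)) = 237 + (0*(4*(-1)*(-3)))*102 = 237 + (0*12)*102 = 237 + 0*102 = 237 + 0 = 237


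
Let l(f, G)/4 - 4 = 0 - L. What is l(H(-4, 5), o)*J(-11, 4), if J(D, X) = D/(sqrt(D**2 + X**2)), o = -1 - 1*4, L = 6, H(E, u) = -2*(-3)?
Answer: 88*sqrt(137)/137 ≈ 7.5183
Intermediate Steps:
H(E, u) = 6
o = -5 (o = -1 - 4 = -5)
J(D, X) = D/sqrt(D**2 + X**2)
l(f, G) = -8 (l(f, G) = 16 + 4*(0 - 1*6) = 16 + 4*(0 - 6) = 16 + 4*(-6) = 16 - 24 = -8)
l(H(-4, 5), o)*J(-11, 4) = -(-88)/sqrt((-11)**2 + 4**2) = -(-88)/sqrt(121 + 16) = -(-88)/sqrt(137) = -(-88)*sqrt(137)/137 = 88*sqrt(137)/137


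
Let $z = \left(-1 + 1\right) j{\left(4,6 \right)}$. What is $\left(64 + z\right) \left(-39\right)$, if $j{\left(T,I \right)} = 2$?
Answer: $-2496$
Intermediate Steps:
$z = 0$ ($z = \left(-1 + 1\right) 2 = 0 \cdot 2 = 0$)
$\left(64 + z\right) \left(-39\right) = \left(64 + 0\right) \left(-39\right) = 64 \left(-39\right) = -2496$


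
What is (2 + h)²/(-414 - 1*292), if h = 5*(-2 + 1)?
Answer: -9/706 ≈ -0.012748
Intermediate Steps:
h = -5 (h = 5*(-1) = -5)
(2 + h)²/(-414 - 1*292) = (2 - 5)²/(-414 - 1*292) = (-3)²/(-414 - 292) = 9/(-706) = 9*(-1/706) = -9/706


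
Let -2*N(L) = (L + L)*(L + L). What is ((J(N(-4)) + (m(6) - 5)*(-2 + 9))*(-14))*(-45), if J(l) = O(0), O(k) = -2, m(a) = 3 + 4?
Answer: 7560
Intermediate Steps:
m(a) = 7
N(L) = -2*L**2 (N(L) = -(L + L)*(L + L)/2 = -2*L*2*L/2 = -2*L**2)
J(l) = -2
((J(N(-4)) + (m(6) - 5)*(-2 + 9))*(-14))*(-45) = ((-2 + (7 - 5)*(-2 + 9))*(-14))*(-45) = ((-2 + 2*7)*(-14))*(-45) = ((-2 + 14)*(-14))*(-45) = (12*(-14))*(-45) = -168*(-45) = 7560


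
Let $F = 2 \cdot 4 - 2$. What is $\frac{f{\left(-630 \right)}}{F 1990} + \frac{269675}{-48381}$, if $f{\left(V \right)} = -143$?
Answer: $- \frac{1075612661}{192556380} \approx -5.586$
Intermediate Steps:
$F = 6$ ($F = 8 - 2 = 6$)
$\frac{f{\left(-630 \right)}}{F 1990} + \frac{269675}{-48381} = - \frac{143}{6 \cdot 1990} + \frac{269675}{-48381} = - \frac{143}{11940} + 269675 \left(- \frac{1}{48381}\right) = \left(-143\right) \frac{1}{11940} - \frac{269675}{48381} = - \frac{143}{11940} - \frac{269675}{48381} = - \frac{1075612661}{192556380}$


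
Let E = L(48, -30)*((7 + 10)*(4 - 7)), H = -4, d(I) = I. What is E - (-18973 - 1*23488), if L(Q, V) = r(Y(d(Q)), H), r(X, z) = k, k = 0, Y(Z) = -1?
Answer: 42461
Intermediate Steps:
r(X, z) = 0
L(Q, V) = 0
E = 0 (E = 0*((7 + 10)*(4 - 7)) = 0*(17*(-3)) = 0*(-51) = 0)
E - (-18973 - 1*23488) = 0 - (-18973 - 1*23488) = 0 - (-18973 - 23488) = 0 - 1*(-42461) = 0 + 42461 = 42461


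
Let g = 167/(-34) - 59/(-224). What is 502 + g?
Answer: 1893915/3808 ≈ 497.35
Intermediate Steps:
g = -17701/3808 (g = 167*(-1/34) - 59*(-1/224) = -167/34 + 59/224 = -17701/3808 ≈ -4.6484)
502 + g = 502 - 17701/3808 = 1893915/3808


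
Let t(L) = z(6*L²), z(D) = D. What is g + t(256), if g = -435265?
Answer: -42049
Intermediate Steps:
t(L) = 6*L²
g + t(256) = -435265 + 6*256² = -435265 + 6*65536 = -435265 + 393216 = -42049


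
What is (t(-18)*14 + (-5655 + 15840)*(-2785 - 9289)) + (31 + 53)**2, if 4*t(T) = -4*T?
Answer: -122966382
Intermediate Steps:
t(T) = -T (t(T) = (-4*T)/4 = -T)
(t(-18)*14 + (-5655 + 15840)*(-2785 - 9289)) + (31 + 53)**2 = (-1*(-18)*14 + (-5655 + 15840)*(-2785 - 9289)) + (31 + 53)**2 = (18*14 + 10185*(-12074)) + 84**2 = (252 - 122973690) + 7056 = -122973438 + 7056 = -122966382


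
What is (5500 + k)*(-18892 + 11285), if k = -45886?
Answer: 307216302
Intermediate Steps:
(5500 + k)*(-18892 + 11285) = (5500 - 45886)*(-18892 + 11285) = -40386*(-7607) = 307216302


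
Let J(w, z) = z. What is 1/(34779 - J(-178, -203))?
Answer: 1/34982 ≈ 2.8586e-5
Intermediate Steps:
1/(34779 - J(-178, -203)) = 1/(34779 - 1*(-203)) = 1/(34779 + 203) = 1/34982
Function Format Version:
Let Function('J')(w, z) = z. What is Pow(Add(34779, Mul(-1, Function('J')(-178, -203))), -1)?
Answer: Rational(1, 34982) ≈ 2.8586e-5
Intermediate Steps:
Pow(Add(34779, Mul(-1, Function('J')(-178, -203))), -1) = Pow(Add(34779, Mul(-1, -203)), -1) = Pow(Add(34779, 203), -1) = Pow(34982, -1) = Rational(1, 34982)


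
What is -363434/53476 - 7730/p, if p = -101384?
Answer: -157038893/23369012 ≈ -6.7200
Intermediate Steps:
-363434/53476 - 7730/p = -363434/53476 - 7730/(-101384) = -363434*1/53476 - 7730*(-1/101384) = -181717/26738 + 3865/50692 = -157038893/23369012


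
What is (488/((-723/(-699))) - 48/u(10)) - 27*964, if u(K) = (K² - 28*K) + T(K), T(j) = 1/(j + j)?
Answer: -22166167996/867359 ≈ -25556.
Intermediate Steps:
T(j) = 1/(2*j)
u(K) = K² + 1/(2*K) - 28*K (u(K) = (K² - 28*K) + 1/(2*K) = K² + 1/(2*K) - 28*K)
(488/((-723/(-699))) - 48/u(10)) - 27*964 = (488/((-723/(-699))) - 48/(10² + (½)/10 - 28*10)) - 27*964 = (488/((-723*(-1/699))) - 48/(100 + (½)*(⅒) - 280)) - 26028 = (488/(241/233) - 48/(100 + 1/20 - 280)) - 26028 = (488*(233/241) - 48/(-3599/20)) - 26028 = (113704/241 - 48*(-20/3599)) - 26028 = (113704/241 + 960/3599) - 26028 = 409452056/867359 - 26028 = -22166167996/867359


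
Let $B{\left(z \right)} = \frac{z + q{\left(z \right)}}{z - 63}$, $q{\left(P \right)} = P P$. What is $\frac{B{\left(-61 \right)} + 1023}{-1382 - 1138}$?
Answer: $- \frac{1711}{4340} \approx -0.39424$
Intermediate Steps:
$q{\left(P \right)} = P^{2}$
$B{\left(z \right)} = \frac{z + z^{2}}{-63 + z}$ ($B{\left(z \right)} = \frac{z + z^{2}}{z - 63} = \frac{z + z^{2}}{-63 + z}$)
$\frac{B{\left(-61 \right)} + 1023}{-1382 - 1138} = \frac{- \frac{61 \left(1 - 61\right)}{-63 - 61} + 1023}{-1382 - 1138} = \frac{\left(-61\right) \frac{1}{-124} \left(-60\right) + 1023}{-2520} = \left(\left(-61\right) \left(- \frac{1}{124}\right) \left(-60\right) + 1023\right) \left(- \frac{1}{2520}\right) = \left(- \frac{915}{31} + 1023\right) \left(- \frac{1}{2520}\right) = \frac{30798}{31} \left(- \frac{1}{2520}\right) = - \frac{1711}{4340}$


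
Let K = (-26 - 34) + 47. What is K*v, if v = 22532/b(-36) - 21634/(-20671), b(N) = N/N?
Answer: -6055147878/20671 ≈ -2.9293e+5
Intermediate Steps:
K = -13 (K = -60 + 47 = -13)
b(N) = 1
v = 465780606/20671 (v = 22532/1 - 21634/(-20671) = 22532*1 - 21634*(-1/20671) = 22532 + 21634/20671 = 465780606/20671 ≈ 22533.)
K*v = -13*465780606/20671 = -6055147878/20671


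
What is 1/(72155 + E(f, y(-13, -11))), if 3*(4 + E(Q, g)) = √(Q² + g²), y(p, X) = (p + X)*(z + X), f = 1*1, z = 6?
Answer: 649359/46851886808 - 3*√14401/46851886808 ≈ 1.3852e-5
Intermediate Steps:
f = 1
y(p, X) = (6 + X)*(X + p) (y(p, X) = (p + X)*(6 + X) = (X + p)*(6 + X) = (6 + X)*(X + p))
E(Q, g) = -4 + √(Q² + g²)/3
1/(72155 + E(f, y(-13, -11))) = 1/(72155 + (-4 + √(1² + ((-11)² + 6*(-11) + 6*(-13) - 11*(-13))²)/3)) = 1/(72155 + (-4 + √(1 + (121 - 66 - 78 + 143)²)/3)) = 1/(72155 + (-4 + √(1 + 120²)/3)) = 1/(72155 + (-4 + √(1 + 14400)/3)) = 1/(72155 + (-4 + √14401/3)) = 1/(72151 + √14401/3)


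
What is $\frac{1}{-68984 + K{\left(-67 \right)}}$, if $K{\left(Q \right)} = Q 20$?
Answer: $- \frac{1}{70324} \approx -1.422 \cdot 10^{-5}$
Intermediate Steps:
$K{\left(Q \right)} = 20 Q$
$\frac{1}{-68984 + K{\left(-67 \right)}} = \frac{1}{-68984 + 20 \left(-67\right)} = \frac{1}{-68984 - 1340} = \frac{1}{-70324} = - \frac{1}{70324}$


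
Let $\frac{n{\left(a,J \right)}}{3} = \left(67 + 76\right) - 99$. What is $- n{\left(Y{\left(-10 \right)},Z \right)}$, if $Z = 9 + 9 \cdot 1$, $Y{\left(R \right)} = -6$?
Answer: $-132$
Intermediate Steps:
$Z = 18$ ($Z = 9 + 9 = 18$)
$n{\left(a,J \right)} = 132$ ($n{\left(a,J \right)} = 3 \left(\left(67 + 76\right) - 99\right) = 3 \left(143 - 99\right) = 3 \cdot 44 = 132$)
$- n{\left(Y{\left(-10 \right)},Z \right)} = \left(-1\right) 132 = -132$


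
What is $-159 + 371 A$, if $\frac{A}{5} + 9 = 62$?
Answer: $98156$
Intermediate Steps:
$A = 265$ ($A = -45 + 5 \cdot 62 = -45 + 310 = 265$)
$-159 + 371 A = -159 + 371 \cdot 265 = -159 + 98315 = 98156$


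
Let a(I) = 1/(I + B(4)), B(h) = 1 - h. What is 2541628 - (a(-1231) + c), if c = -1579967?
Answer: 5086048231/1234 ≈ 4.1216e+6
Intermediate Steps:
a(I) = 1/(-3 + I) (a(I) = 1/(I + (1 - 1*4)) = 1/(I + (1 - 4)) = 1/(I - 3) = 1/(-3 + I))
2541628 - (a(-1231) + c) = 2541628 - (1/(-3 - 1231) - 1579967) = 2541628 - (1/(-1234) - 1579967) = 2541628 - (-1/1234 - 1579967) = 2541628 - 1*(-1949679279/1234) = 2541628 + 1949679279/1234 = 5086048231/1234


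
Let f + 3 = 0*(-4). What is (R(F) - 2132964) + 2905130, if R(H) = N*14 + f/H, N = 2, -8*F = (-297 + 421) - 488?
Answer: 70269648/91 ≈ 7.7219e+5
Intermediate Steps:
f = -3 (f = -3 + 0*(-4) = -3 + 0 = -3)
F = 91/2 (F = -((-297 + 421) - 488)/8 = -(124 - 488)/8 = -⅛*(-364) = 91/2 ≈ 45.500)
R(H) = 28 - 3/H (R(H) = 2*14 - 3/H = 28 - 3/H)
(R(F) - 2132964) + 2905130 = ((28 - 3/91/2) - 2132964) + 2905130 = ((28 - 3*2/91) - 2132964) + 2905130 = ((28 - 6/91) - 2132964) + 2905130 = (2542/91 - 2132964) + 2905130 = -194097182/91 + 2905130 = 70269648/91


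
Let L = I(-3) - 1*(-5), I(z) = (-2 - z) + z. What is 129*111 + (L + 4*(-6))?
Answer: 14298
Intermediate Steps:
I(z) = -2
L = 3 (L = -2 - 1*(-5) = -2 + 5 = 3)
129*111 + (L + 4*(-6)) = 129*111 + (3 + 4*(-6)) = 14319 + (3 - 24) = 14319 - 21 = 14298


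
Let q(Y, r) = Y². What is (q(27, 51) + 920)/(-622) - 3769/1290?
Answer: -1117882/200595 ≈ -5.5728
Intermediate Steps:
(q(27, 51) + 920)/(-622) - 3769/1290 = (27² + 920)/(-622) - 3769/1290 = (729 + 920)*(-1/622) - 3769*1/1290 = 1649*(-1/622) - 3769/1290 = -1649/622 - 3769/1290 = -1117882/200595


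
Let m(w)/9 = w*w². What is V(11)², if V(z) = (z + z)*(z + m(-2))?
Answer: 1800964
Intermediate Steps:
m(w) = 9*w³ (m(w) = 9*(w*w²) = 9*w³)
V(z) = 2*z*(-72 + z) (V(z) = (z + z)*(z + 9*(-2)³) = (2*z)*(z + 9*(-8)) = (2*z)*(z - 72) = (2*z)*(-72 + z) = 2*z*(-72 + z))
V(11)² = (2*11*(-72 + 11))² = (2*11*(-61))² = (-1342)² = 1800964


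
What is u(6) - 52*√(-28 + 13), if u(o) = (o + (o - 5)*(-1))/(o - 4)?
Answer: 5/2 - 52*I*√15 ≈ 2.5 - 201.4*I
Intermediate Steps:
u(o) = 5/(-4 + o) (u(o) = (o + (-5 + o)*(-1))/(-4 + o) = (o + (5 - o))/(-4 + o) = 5/(-4 + o))
u(6) - 52*√(-28 + 13) = 5/(-4 + 6) - 52*√(-28 + 13) = 5/2 - 52*I*√15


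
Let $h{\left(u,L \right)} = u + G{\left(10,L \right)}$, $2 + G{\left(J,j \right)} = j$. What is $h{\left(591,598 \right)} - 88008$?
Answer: $-86821$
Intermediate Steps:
$G{\left(J,j \right)} = -2 + j$
$h{\left(u,L \right)} = -2 + L + u$ ($h{\left(u,L \right)} = u + \left(-2 + L\right) = -2 + L + u$)
$h{\left(591,598 \right)} - 88008 = \left(-2 + 598 + 591\right) - 88008 = 1187 - 88008 = -86821$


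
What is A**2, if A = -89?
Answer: 7921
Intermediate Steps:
A**2 = (-89)**2 = 7921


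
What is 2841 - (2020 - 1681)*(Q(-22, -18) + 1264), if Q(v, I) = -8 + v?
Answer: -415485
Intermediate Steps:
2841 - (2020 - 1681)*(Q(-22, -18) + 1264) = 2841 - (2020 - 1681)*((-8 - 22) + 1264) = 2841 - 339*(-30 + 1264) = 2841 - 339*1234 = 2841 - 1*418326 = 2841 - 418326 = -415485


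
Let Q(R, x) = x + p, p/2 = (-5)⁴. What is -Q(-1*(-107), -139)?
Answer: -1111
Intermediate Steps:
p = 1250 (p = 2*(-5)⁴ = 2*625 = 1250)
Q(R, x) = 1250 + x (Q(R, x) = x + 1250 = 1250 + x)
-Q(-1*(-107), -139) = -(1250 - 139) = -1*1111 = -1111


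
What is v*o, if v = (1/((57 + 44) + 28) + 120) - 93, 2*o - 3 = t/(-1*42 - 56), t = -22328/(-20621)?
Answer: 5261054266/130345341 ≈ 40.362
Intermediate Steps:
t = 22328/20621 (t = -22328*(-1/20621) = 22328/20621 ≈ 1.0828)
o = 3020123/2020858 (o = 3/2 + (22328/(20621*(-1*42 - 56)))/2 = 3/2 + (22328/(20621*(-42 - 56)))/2 = 3/2 + ((22328/20621)/(-98))/2 = 3/2 + ((22328/20621)*(-1/98))/2 = 3/2 + (½)*(-11164/1010429) = 3/2 - 5582/1010429 = 3020123/2020858 ≈ 1.4945)
v = 3484/129 (v = (1/(101 + 28) + 120) - 93 = (1/129 + 120) - 93 = 15481/129 - 93 = 3484/129 ≈ 27.008)
v*o = (3484/129)*(3020123/2020858) = 5261054266/130345341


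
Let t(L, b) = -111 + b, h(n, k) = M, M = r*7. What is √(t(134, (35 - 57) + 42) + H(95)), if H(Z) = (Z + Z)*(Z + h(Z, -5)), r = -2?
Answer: √15299 ≈ 123.69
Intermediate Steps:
M = -14 (M = -2*7 = -14)
h(n, k) = -14
H(Z) = 2*Z*(-14 + Z) (H(Z) = (Z + Z)*(Z - 14) = (2*Z)*(-14 + Z) = 2*Z*(-14 + Z))
√(t(134, (35 - 57) + 42) + H(95)) = √((-111 + ((35 - 57) + 42)) + 2*95*(-14 + 95)) = √((-111 + (-22 + 42)) + 2*95*81) = √((-111 + 20) + 15390) = √(-91 + 15390) = √15299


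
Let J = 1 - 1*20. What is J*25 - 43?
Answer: -518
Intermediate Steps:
J = -19 (J = 1 - 20 = -19)
J*25 - 43 = -19*25 - 43 = -475 - 43 = -518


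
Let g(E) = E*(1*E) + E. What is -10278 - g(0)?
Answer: -10278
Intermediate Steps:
g(E) = E + E**2 (g(E) = E*E + E = E**2 + E = E + E**2)
-10278 - g(0) = -10278 - 0*(1 + 0) = -10278 - 0 = -10278 - 1*0 = -10278 + 0 = -10278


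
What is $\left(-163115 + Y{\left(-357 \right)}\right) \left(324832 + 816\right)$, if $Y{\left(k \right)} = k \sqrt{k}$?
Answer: $-53118073520 - 116256336 i \sqrt{357} \approx -5.3118 \cdot 10^{10} - 2.1966 \cdot 10^{9} i$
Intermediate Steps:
$Y{\left(k \right)} = k^{\frac{3}{2}}$
$\left(-163115 + Y{\left(-357 \right)}\right) \left(324832 + 816\right) = \left(-163115 + \left(-357\right)^{\frac{3}{2}}\right) \left(324832 + 816\right) = \left(-163115 - 357 i \sqrt{357}\right) 325648 = -53118073520 - 116256336 i \sqrt{357}$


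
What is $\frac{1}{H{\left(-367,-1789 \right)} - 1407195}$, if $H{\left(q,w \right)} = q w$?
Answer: $- \frac{1}{750632} \approx -1.3322 \cdot 10^{-6}$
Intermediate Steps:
$\frac{1}{H{\left(-367,-1789 \right)} - 1407195} = \frac{1}{\left(-367\right) \left(-1789\right) - 1407195} = \frac{1}{656563 - 1407195} = \frac{1}{-750632} = - \frac{1}{750632}$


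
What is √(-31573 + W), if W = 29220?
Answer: I*√2353 ≈ 48.508*I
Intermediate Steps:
√(-31573 + W) = √(-31573 + 29220) = √(-2353) = I*√2353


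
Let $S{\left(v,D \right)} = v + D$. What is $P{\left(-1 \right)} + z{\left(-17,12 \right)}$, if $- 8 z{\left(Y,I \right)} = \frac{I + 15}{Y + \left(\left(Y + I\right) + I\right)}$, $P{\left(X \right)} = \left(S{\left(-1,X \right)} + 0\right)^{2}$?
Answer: $\frac{347}{80} \approx 4.3375$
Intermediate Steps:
$S{\left(v,D \right)} = D + v$
$P{\left(X \right)} = \left(-1 + X\right)^{2}$ ($P{\left(X \right)} = \left(\left(X - 1\right) + 0\right)^{2} = \left(\left(-1 + X\right) + 0\right)^{2} = \left(-1 + X\right)^{2}$)
$z{\left(Y,I \right)} = - \frac{15 + I}{8 \left(2 I + 2 Y\right)}$ ($z{\left(Y,I \right)} = - \frac{\left(I + 15\right) \frac{1}{Y + \left(\left(Y + I\right) + I\right)}}{8} = - \frac{\left(15 + I\right) \frac{1}{Y + \left(\left(I + Y\right) + I\right)}}{8} = - \frac{\left(15 + I\right) \frac{1}{Y + \left(Y + 2 I\right)}}{8} = - \frac{\left(15 + I\right) \frac{1}{2 I + 2 Y}}{8} = - \frac{\frac{1}{2 I + 2 Y} \left(15 + I\right)}{8} = - \frac{15 + I}{8 \left(2 I + 2 Y\right)}$)
$P{\left(-1 \right)} + z{\left(-17,12 \right)} = \left(-1 - 1\right)^{2} + \frac{-15 - 12}{16 \left(12 - 17\right)} = \left(-2\right)^{2} + \frac{-15 - 12}{16 \left(-5\right)} = 4 + \frac{1}{16} \left(- \frac{1}{5}\right) \left(-27\right) = 4 + \frac{27}{80} = \frac{347}{80}$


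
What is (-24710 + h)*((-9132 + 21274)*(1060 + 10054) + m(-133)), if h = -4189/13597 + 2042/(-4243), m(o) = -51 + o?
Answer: -192381265215827259644/57692071 ≈ -3.3346e+12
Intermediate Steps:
h = -45539001/57692071 (h = -4189*1/13597 + 2042*(-1/4243) = -4189/13597 - 2042/4243 = -45539001/57692071 ≈ -0.78935)
(-24710 + h)*((-9132 + 21274)*(1060 + 10054) + m(-133)) = (-24710 - 45539001/57692071)*((-9132 + 21274)*(1060 + 10054) + (-51 - 133)) = -1425616613411*(12142*11114 - 184)/57692071 = -1425616613411*(134946188 - 184)/57692071 = -1425616613411/57692071*134946004 = -192381265215827259644/57692071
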